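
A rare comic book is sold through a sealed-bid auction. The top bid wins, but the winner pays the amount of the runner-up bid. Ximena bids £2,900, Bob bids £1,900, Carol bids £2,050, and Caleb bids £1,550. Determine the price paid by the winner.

Price paid: £2,050.

Ordered from highest: Ximena £2,900 > Carol £2,050 > Bob £1,900 > Caleb £1,550.
Ximena has the highest bid, so Ximena wins.
The second-highest bid is £2,050, so that is what Ximena pays.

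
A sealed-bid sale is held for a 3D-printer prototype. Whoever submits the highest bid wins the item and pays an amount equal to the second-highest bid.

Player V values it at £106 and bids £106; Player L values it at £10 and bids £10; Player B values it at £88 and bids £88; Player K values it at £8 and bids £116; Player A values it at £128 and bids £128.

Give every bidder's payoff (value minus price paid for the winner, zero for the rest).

Ranking the bids: Player A £128 > Player K £116 > Player V £106 > Player B £88 > Player L £10.
Player A has the top bid and wins; the price is the second-highest bid, £116.
Player A's payoff = £128 − £116 = £12. All other bidders lose, so their payoff is 0.

Payoffs: Player V £0, Player L £0, Player B £0, Player K £0, Player A £12.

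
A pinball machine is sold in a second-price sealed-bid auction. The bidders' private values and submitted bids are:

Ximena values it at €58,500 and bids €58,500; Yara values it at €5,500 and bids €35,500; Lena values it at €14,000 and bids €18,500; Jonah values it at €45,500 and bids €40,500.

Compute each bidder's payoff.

Ximena €18,000, Yara €0, Lena €0, Jonah €0.

Ordered from highest: Ximena €58,500; Jonah €40,500; Yara €35,500; Lena €18,500.
Ximena has the top bid and wins; the price is the second-highest bid, €40,500.
Ximena's payoff = €58,500 − €40,500 = €18,000. All other bidders lose, so their payoff is 0.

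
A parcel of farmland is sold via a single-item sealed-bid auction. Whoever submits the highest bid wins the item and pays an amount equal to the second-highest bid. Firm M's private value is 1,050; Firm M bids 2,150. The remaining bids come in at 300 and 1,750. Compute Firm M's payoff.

Highest competing bid: 1,750.
Firm M's bid 2,150 is the highest overall, so Firm M wins and pays the second-highest bid, 1,750.
Payoff = value − price = 1,050 − 1,750 = -700.

-700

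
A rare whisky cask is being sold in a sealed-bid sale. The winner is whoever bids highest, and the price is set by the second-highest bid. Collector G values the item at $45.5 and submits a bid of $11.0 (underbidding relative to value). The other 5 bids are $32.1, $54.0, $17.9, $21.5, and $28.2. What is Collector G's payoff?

Payoff = $0.0.

Highest competing bid: $54.0.
Collector G's bid $11.0 is not the highest, so Collector G loses, pays nothing, and earns zero payoff.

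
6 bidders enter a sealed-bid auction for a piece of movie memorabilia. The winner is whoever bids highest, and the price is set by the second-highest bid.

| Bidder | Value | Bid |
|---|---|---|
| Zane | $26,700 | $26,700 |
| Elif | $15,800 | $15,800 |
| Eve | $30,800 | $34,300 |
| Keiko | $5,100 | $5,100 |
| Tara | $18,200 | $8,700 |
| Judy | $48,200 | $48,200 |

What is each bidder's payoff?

Ordered from highest: Judy $48,200; Eve $34,300; Zane $26,700; Elif $15,800; Tara $8,700; Keiko $5,100.
Judy has the top bid and wins; the price is the second-highest bid, $34,300.
Judy's payoff = $48,200 − $34,300 = $13,900. All other bidders lose, so their payoff is 0.

Zane $0, Elif $0, Eve $0, Keiko $0, Tara $0, Judy $13,900.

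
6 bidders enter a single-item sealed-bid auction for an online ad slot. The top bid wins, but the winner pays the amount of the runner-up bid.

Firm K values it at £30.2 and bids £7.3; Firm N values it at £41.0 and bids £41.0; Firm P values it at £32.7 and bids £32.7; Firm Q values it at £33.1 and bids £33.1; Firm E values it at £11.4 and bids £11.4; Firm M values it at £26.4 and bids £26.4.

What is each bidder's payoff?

Firm K £0.0, Firm N £7.9, Firm P £0.0, Firm Q £0.0, Firm E £0.0, Firm M £0.0.

Ordered from highest: Firm N £41.0, then Firm Q £33.1, then Firm P £32.7, then Firm M £26.4, then Firm E £11.4, then Firm K £7.3.
Firm N has the top bid and wins; the price is the second-highest bid, £33.1.
Firm N's payoff = £41.0 − £33.1 = £7.9. All other bidders lose, so their payoff is 0.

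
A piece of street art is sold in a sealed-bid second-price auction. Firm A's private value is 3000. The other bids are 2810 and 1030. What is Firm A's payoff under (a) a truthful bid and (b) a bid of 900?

Truthful: 190; alternative: 0.

The highest competing bid is 2810.
Bidding truthfully at 3000: Firm A has the top bid, wins, and pays the second-highest bid 2810. Payoff = 3000 − 2810 = 190.
Bidding 900: the top bid is 2810 (a rival), so Firm A loses. Payoff = 0.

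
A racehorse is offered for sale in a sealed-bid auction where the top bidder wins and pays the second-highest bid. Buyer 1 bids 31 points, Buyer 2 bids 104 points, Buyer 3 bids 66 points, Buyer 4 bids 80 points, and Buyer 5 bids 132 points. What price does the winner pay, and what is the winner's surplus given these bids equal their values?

Sorted high to low: Buyer 5 132 points > Buyer 2 104 points > Buyer 4 80 points > Buyer 3 66 points > Buyer 1 31 points.
Buyer 5 is the highest bidder, so Buyer 5 wins.
Under the second-price rule, the price is the second-highest bid: 104 points.
Surplus = 132 points − 104 points = 28 points.

Price 104 points; surplus 28 points.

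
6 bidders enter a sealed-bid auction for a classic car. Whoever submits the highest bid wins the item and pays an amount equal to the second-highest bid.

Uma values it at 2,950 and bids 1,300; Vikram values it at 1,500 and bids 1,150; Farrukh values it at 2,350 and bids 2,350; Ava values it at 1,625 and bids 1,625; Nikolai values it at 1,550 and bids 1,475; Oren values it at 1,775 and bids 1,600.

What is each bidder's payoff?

Bids in descending order: Farrukh 2,350 > Ava 1,625 > Oren 1,600 > Nikolai 1,475 > Uma 1,300 > Vikram 1,150.
Farrukh has the top bid and wins; the price is the second-highest bid, 1,625.
Farrukh's payoff = 2,350 − 1,625 = 725. All other bidders lose, so their payoff is 0.

Payoffs: Uma 0, Vikram 0, Farrukh 725, Ava 0, Nikolai 0, Oren 0.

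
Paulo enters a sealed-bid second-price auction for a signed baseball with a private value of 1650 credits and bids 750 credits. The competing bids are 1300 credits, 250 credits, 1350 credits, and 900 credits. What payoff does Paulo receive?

Highest competing bid: 1350 credits.
Paulo's bid 750 credits is not the highest, so Paulo loses, pays nothing, and earns zero payoff.

Payoff = 0 credits.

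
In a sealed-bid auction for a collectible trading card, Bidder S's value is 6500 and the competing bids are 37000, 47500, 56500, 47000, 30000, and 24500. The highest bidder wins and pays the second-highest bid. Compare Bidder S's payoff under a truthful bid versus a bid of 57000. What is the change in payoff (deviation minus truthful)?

Payoff change: -50000.

The highest competing bid is 56500.
Bidding truthfully at 6500: the top bid is 56500 (a rival), so Bidder S loses. Payoff = 0.
Bidding 57000: Bidder S has the top bid, wins, and pays the second-highest bid 56500. Payoff = 6500 − 56500 = -50000.
Change = -50000 − 0 = -50000.
Deviating from a truthful bid can only lose payoff in a second-price auction — never gain.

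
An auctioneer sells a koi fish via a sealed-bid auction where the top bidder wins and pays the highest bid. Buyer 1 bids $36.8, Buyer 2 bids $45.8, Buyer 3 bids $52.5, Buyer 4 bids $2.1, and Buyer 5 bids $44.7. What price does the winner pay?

Ordered from highest: Buyer 3 $52.5 > Buyer 2 $45.8 > Buyer 5 $44.7 > Buyer 1 $36.8 > Buyer 4 $2.1.
Buyer 3 is the highest bidder, so Buyer 3 wins.
Under the first-price rule, the price is the highest bid: $52.5.

The winner pays $52.5.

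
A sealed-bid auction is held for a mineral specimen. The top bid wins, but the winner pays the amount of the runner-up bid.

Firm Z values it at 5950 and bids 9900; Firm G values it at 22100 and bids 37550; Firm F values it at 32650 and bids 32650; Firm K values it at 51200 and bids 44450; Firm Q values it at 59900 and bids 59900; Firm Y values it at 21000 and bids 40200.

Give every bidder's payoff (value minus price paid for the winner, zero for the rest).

Ordered from highest: Firm Q 59900, then Firm K 44450, then Firm Y 40200, then Firm G 37550, then Firm F 32650, then Firm Z 9900.
Firm Q has the top bid and wins; the price is the second-highest bid, 44450.
Firm Q's payoff = 59900 − 44450 = 15450. All other bidders lose, so their payoff is 0.

Payoffs: Firm Z 0, Firm G 0, Firm F 0, Firm K 0, Firm Q 15450, Firm Y 0.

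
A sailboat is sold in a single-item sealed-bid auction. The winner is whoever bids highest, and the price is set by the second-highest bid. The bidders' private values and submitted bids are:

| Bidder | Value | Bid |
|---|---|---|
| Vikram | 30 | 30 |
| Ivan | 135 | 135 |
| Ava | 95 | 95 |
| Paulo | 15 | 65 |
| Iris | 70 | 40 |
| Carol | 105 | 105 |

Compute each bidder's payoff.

Ranking the bids: Ivan 135, then Carol 105, then Ava 95, then Paulo 65, then Iris 40, then Vikram 30.
Ivan has the top bid and wins; the price is the second-highest bid, 105.
Ivan's payoff = 135 − 105 = 30. All other bidders lose, so their payoff is 0.

Vikram 0, Ivan 30, Ava 0, Paulo 0, Iris 0, Carol 0.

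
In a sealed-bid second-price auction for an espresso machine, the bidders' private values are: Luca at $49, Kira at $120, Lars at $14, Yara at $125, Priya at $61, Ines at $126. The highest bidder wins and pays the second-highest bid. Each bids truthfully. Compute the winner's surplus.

Winner's surplus: $1.

Bids in descending order: Ines $126 > Yara $125 > Kira $120 > Priya $61 > Luca $49 > Lars $14.
Ines wins with the top bid and pays the second-highest, $125.
Surplus = $126 − $125 = $1.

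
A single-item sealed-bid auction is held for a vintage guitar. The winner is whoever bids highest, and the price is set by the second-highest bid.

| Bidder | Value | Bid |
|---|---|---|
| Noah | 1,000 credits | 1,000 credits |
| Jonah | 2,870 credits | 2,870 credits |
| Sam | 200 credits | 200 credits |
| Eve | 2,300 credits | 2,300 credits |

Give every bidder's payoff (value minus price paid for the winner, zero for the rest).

Sorted high to low: Jonah 2,870 credits; Eve 2,300 credits; Noah 1,000 credits; Sam 200 credits.
Jonah has the top bid and wins; the price is the second-highest bid, 2,300 credits.
Jonah's payoff = 2,870 credits − 2,300 credits = 570 credits. All other bidders lose, so their payoff is 0.

Noah 0 credits, Jonah 570 credits, Sam 0 credits, Eve 0 credits.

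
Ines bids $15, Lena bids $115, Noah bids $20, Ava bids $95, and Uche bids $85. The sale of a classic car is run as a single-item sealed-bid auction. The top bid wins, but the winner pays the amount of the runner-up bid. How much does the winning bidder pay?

Ranking the bids: Lena $115, then Ava $95, then Uche $85, then Noah $20, then Ines $15.
Lena has the highest bid, so Lena wins.
The second-highest bid is $95, so that is what Lena pays.

Price paid: $95.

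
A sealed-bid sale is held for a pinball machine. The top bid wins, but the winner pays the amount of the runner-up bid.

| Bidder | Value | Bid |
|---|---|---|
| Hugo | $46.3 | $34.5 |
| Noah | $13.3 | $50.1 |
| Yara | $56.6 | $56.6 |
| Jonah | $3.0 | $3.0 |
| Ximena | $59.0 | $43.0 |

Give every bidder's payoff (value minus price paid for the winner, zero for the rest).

Bids in descending order: Yara $56.6, then Noah $50.1, then Ximena $43.0, then Hugo $34.5, then Jonah $3.0.
Yara has the top bid and wins; the price is the second-highest bid, $50.1.
Yara's payoff = $56.6 − $50.1 = $6.5. All other bidders lose, so their payoff is 0.

Payoffs: Hugo $0.0, Noah $0.0, Yara $6.5, Jonah $0.0, Ximena $0.0.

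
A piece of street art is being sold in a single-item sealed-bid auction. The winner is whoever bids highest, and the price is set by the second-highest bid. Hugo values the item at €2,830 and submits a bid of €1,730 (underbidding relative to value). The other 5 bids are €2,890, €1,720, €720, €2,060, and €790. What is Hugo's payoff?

Payoff = €0.

Highest competing bid: €2,890.
Hugo's bid €1,730 is not the highest, so Hugo loses, pays nothing, and earns zero payoff.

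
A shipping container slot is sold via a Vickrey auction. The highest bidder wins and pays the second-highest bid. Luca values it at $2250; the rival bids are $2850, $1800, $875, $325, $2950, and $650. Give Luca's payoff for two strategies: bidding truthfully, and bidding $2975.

The highest competing bid is $2950.
Bidding truthfully at $2250: the top bid is $2950 (a rival), so Luca loses. Payoff = $0.
Bidding $2975: Luca has the top bid, wins, and pays the second-highest bid $2950. Payoff = $2250 − $2950 = -$700.

(a) $0  (b) -$700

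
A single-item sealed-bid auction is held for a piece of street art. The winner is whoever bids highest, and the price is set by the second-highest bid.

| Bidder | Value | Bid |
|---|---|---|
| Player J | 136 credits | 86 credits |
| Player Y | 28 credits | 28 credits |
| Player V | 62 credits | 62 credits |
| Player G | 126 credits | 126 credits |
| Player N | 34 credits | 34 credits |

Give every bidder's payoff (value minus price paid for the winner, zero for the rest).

Bids in descending order: Player G 126 credits > Player J 86 credits > Player V 62 credits > Player N 34 credits > Player Y 28 credits.
Player G has the top bid and wins; the price is the second-highest bid, 86 credits.
Player G's payoff = 126 credits − 86 credits = 40 credits. All other bidders lose, so their payoff is 0.

Player J 0 credits, Player Y 0 credits, Player V 0 credits, Player G 40 credits, Player N 0 credits.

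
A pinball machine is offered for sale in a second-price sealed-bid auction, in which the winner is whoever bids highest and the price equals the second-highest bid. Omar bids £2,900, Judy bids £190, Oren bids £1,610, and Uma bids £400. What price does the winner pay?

Sorted high to low: Omar £2,900 > Oren £1,610 > Uma £400 > Judy £190.
Omar is the highest bidder, so Omar wins.
Under the second-price rule, the price is the second-highest bid: £1,610.

The winner pays £1,610.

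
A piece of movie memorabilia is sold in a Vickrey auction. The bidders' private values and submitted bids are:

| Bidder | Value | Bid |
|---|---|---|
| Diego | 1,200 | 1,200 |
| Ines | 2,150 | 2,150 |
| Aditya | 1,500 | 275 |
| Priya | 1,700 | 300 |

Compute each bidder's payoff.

Payoffs: Diego 0, Ines 950, Aditya 0, Priya 0.

Ranking the bids: Ines 2,150; Diego 1,200; Priya 300; Aditya 275.
Ines has the top bid and wins; the price is the second-highest bid, 1,200.
Ines's payoff = 2,150 − 1,200 = 950. All other bidders lose, so their payoff is 0.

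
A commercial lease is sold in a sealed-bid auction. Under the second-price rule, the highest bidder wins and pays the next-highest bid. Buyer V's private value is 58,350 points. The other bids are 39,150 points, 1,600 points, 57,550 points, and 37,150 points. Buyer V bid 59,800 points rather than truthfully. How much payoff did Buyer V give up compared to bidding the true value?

Payoff forgone: 0 points.

The highest competing bid is 57,550 points.
Bidding truthfully at 58,350 points: Buyer V has the top bid, wins, and pays the second-highest bid 57,550 points. Payoff = 58,350 points − 57,550 points = 800 points.
Bidding 59,800 points: Buyer V has the top bid, wins, and pays the second-highest bid 57,550 points. Payoff = 58,350 points − 57,550 points = 800 points.
Regret = truthful payoff − actual payoff = 800 points − 800 points = 0 points.
The bid only affects whether you win, not the price — here both bids land on the same side of the top rival bid, so the deviation is payoff-neutral.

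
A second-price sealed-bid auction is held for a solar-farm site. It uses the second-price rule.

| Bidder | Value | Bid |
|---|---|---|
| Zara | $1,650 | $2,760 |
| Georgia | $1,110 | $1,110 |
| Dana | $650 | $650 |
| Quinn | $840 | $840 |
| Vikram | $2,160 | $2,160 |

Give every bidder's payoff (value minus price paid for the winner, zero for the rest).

Sorted high to low: Zara $2,760, then Vikram $2,160, then Georgia $1,110, then Quinn $840, then Dana $650.
Zara has the top bid and wins; the price is the second-highest bid, $2,160.
Zara's payoff = $1,650 − $2,160 = -$510. All other bidders lose, so their payoff is 0.

Payoffs: Zara -$510, Georgia $0, Dana $0, Quinn $0, Vikram $0.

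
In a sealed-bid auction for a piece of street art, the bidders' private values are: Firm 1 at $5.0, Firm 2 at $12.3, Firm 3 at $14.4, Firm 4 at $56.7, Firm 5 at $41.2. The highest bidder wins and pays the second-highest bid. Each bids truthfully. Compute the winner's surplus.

$15.5

Ranking the bids: Firm 4 $56.7, then Firm 5 $41.2, then Firm 3 $14.4, then Firm 2 $12.3, then Firm 1 $5.0.
Firm 4 wins with the top bid and pays the second-highest, $41.2.
Surplus = $56.7 − $41.2 = $15.5.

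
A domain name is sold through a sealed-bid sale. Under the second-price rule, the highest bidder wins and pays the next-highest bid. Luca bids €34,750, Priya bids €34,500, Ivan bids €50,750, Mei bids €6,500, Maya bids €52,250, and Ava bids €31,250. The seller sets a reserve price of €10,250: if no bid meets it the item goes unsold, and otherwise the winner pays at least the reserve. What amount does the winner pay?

€50,750

Ranking the bids: Maya €52,250; Ivan €50,750; Luca €34,750; Priya €34,500; Ava €31,250; Mei €6,500.
Maya has the highest bid, so Maya wins.
The second-highest bid is €50,750, which exceeds the reserve, so that sets the price.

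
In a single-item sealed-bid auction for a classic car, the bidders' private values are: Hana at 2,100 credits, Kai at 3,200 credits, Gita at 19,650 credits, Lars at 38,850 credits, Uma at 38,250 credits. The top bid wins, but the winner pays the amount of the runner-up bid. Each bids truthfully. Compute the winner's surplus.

Sorted high to low: Lars 38,850 credits > Uma 38,250 credits > Gita 19,650 credits > Kai 3,200 credits > Hana 2,100 credits.
Lars wins with the top bid and pays the second-highest, 38,250 credits.
Surplus = 38,850 credits − 38,250 credits = 600 credits.

Winner's surplus: 600 credits.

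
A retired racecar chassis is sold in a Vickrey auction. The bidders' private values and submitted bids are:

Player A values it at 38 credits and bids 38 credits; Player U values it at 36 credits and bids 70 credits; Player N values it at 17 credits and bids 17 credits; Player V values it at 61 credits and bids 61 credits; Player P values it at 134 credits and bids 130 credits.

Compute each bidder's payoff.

Sorted high to low: Player P 130 credits; Player U 70 credits; Player V 61 credits; Player A 38 credits; Player N 17 credits.
Player P has the top bid and wins; the price is the second-highest bid, 70 credits.
Player P's payoff = 134 credits − 70 credits = 64 credits. All other bidders lose, so their payoff is 0.

Player A 0 credits, Player U 0 credits, Player N 0 credits, Player V 0 credits, Player P 64 credits.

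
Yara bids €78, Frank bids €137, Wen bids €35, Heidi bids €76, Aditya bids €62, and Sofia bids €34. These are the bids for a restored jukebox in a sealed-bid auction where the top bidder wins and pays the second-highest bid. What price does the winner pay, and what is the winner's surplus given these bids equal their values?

Ranking the bids: Frank €137 > Yara €78 > Heidi €76 > Aditya €62 > Wen €35 > Sofia €34.
Frank is the highest bidder, so Frank wins.
Under the second-price rule, the price is the second-highest bid: €78.
Surplus = €137 − €78 = €59.

Price €78; surplus €59.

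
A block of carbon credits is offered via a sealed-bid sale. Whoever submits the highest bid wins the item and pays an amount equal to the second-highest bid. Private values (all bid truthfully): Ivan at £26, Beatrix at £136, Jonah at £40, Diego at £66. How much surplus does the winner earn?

Sorted high to low: Beatrix £136; Diego £66; Jonah £40; Ivan £26.
Beatrix wins with the top bid and pays the second-highest, £66.
Surplus = £136 − £66 = £70.

£70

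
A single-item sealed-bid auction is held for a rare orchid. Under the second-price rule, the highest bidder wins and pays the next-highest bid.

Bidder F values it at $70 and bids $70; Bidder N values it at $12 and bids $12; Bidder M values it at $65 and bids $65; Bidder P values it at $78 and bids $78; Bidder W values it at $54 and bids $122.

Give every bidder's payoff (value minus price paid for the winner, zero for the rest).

Payoffs: Bidder F $0, Bidder N $0, Bidder M $0, Bidder P $0, Bidder W -$24.

Ordered from highest: Bidder W $122 > Bidder P $78 > Bidder F $70 > Bidder M $65 > Bidder N $12.
Bidder W has the top bid and wins; the price is the second-highest bid, $78.
Bidder W's payoff = $54 − $78 = -$24. All other bidders lose, so their payoff is 0.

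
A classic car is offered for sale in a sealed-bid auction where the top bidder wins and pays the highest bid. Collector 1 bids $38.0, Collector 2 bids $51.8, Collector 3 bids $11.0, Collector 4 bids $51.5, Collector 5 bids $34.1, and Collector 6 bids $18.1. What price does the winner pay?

Bids in descending order: Collector 2 $51.8 > Collector 4 $51.5 > Collector 1 $38.0 > Collector 5 $34.1 > Collector 6 $18.1 > Collector 3 $11.0.
Collector 2 is the highest bidder, so Collector 2 wins.
Under the first-price rule, the price is the highest bid: $51.8.

$51.8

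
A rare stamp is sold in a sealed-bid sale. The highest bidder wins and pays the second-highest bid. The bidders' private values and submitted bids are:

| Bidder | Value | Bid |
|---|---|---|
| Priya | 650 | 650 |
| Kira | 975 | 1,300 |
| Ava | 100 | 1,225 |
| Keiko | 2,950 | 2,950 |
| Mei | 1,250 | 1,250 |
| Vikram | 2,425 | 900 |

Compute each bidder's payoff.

Priya 0, Kira 0, Ava 0, Keiko 1,650, Mei 0, Vikram 0.

Sorted high to low: Keiko 2,950 > Kira 1,300 > Mei 1,250 > Ava 1,225 > Vikram 900 > Priya 650.
Keiko has the top bid and wins; the price is the second-highest bid, 1,300.
Keiko's payoff = 2,950 − 1,300 = 1,650. All other bidders lose, so their payoff is 0.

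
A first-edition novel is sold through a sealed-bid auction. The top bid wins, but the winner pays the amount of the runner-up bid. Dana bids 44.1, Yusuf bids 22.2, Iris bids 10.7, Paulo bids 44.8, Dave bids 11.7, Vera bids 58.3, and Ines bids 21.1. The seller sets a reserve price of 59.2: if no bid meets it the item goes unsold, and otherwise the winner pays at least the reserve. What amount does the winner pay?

Ordered from highest: Vera 58.3, then Paulo 44.8, then Dana 44.1, then Yusuf 22.2, then Ines 21.1, then Dave 11.7, then Iris 10.7.
The top bid 58.3 is below the reserve 59.2, so the item goes unsold and nothing is paid.

unsold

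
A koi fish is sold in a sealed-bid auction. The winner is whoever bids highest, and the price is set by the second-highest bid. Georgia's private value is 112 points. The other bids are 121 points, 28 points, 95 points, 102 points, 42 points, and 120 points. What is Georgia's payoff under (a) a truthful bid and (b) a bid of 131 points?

The highest competing bid is 121 points.
Bidding truthfully at 112 points: the top bid is 121 points (a rival), so Georgia loses. Payoff = 0 points.
Bidding 131 points: Georgia has the top bid, wins, and pays the second-highest bid 121 points. Payoff = 112 points − 121 points = -9 points.
This is the dominant-strategy logic: truthful bidding weakly beats any alternative.

Truthful: 0 points; alternative: -9 points.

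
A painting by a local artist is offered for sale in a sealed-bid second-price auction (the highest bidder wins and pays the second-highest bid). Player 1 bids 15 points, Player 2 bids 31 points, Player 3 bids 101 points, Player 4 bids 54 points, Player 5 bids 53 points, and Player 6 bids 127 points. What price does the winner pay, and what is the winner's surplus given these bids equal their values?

The winner pays 101 points for a surplus of 26 points.

Ordered from highest: Player 6 127 points > Player 3 101 points > Player 4 54 points > Player 5 53 points > Player 2 31 points > Player 1 15 points.
Player 6 is the highest bidder, so Player 6 wins.
Under the second-price rule, the price is the second-highest bid: 101 points.
Surplus = 127 points − 101 points = 26 points.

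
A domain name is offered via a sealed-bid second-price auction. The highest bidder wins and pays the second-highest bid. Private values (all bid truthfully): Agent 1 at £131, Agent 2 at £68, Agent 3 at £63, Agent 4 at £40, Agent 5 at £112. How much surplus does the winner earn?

Ranking the bids: Agent 1 £131 > Agent 5 £112 > Agent 2 £68 > Agent 3 £63 > Agent 4 £40.
Agent 1 wins with the top bid and pays the second-highest, £112.
Surplus = £131 − £112 = £19.

Surplus = £19.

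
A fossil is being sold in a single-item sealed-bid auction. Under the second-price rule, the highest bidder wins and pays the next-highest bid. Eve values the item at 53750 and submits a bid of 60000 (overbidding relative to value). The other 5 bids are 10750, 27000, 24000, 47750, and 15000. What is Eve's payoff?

Eve's payoff: 6000.

Highest competing bid: 47750.
Eve's bid 60000 is the highest overall, so Eve wins and pays the second-highest bid, 47750.
Payoff = value − price = 53750 − 47750 = 6000.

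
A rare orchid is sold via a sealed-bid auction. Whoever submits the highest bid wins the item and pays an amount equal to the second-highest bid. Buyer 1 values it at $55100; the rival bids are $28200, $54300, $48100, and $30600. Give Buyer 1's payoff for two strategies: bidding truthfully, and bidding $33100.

The highest competing bid is $54300.
Bidding truthfully at $55100: Buyer 1 has the top bid, wins, and pays the second-highest bid $54300. Payoff = $55100 − $54300 = $800.
Bidding $33100: the top bid is $54300 (a rival), so Buyer 1 loses. Payoff = $0.

(a) $800  (b) $0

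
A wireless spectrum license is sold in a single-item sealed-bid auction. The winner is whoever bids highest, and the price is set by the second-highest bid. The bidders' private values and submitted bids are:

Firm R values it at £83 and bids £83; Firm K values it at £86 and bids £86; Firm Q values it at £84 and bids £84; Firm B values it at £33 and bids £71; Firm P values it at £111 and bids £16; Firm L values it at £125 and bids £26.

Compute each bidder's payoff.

Sorted high to low: Firm K £86, then Firm Q £84, then Firm R £83, then Firm B £71, then Firm L £26, then Firm P £16.
Firm K has the top bid and wins; the price is the second-highest bid, £84.
Firm K's payoff = £86 − £84 = £2. All other bidders lose, so their payoff is 0.

Firm R £0, Firm K £2, Firm Q £0, Firm B £0, Firm P £0, Firm L £0.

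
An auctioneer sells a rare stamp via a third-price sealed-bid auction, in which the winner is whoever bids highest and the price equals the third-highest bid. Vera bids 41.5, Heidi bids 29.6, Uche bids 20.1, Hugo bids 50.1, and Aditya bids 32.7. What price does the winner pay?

The winner pays 32.7.

Ranking the bids: Hugo 50.1, then Vera 41.5, then Aditya 32.7, then Heidi 29.6, then Uche 20.1.
Hugo is the highest bidder, so Hugo wins.
Under the third-price rule, the price is the third-highest bid: 32.7.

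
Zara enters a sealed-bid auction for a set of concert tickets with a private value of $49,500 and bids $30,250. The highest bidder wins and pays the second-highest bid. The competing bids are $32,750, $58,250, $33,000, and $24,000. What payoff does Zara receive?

Highest competing bid: $58,250.
Zara's bid $30,250 is not the highest, so Zara loses, pays nothing, and earns zero payoff.

$0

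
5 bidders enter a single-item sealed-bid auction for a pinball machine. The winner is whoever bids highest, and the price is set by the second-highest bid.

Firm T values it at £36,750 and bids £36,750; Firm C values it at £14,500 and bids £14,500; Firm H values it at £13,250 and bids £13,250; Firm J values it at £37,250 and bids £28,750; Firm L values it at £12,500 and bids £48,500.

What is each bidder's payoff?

Firm T £0, Firm C £0, Firm H £0, Firm J £0, Firm L -£24,250.

Ranking the bids: Firm L £48,500 > Firm T £36,750 > Firm J £28,750 > Firm C £14,500 > Firm H £13,250.
Firm L has the top bid and wins; the price is the second-highest bid, £36,750.
Firm L's payoff = £12,500 − £36,750 = -£24,250. All other bidders lose, so their payoff is 0.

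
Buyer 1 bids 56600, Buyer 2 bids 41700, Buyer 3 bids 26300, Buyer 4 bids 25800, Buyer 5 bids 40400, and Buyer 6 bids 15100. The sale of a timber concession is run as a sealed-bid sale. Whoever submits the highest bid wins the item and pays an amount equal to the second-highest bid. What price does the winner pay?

Sorted high to low: Buyer 1 56600; Buyer 2 41700; Buyer 5 40400; Buyer 3 26300; Buyer 4 25800; Buyer 6 15100.
Buyer 1 has the highest bid, so Buyer 1 wins.
The second-highest bid is 41700, so that is what Buyer 1 pays.

Price paid: 41700.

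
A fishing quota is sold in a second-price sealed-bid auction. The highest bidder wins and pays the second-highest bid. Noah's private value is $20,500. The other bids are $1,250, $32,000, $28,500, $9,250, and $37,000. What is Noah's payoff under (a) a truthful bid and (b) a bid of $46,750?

The highest competing bid is $37,000.
Bidding truthfully at $20,500: the top bid is $37,000 (a rival), so Noah loses. Payoff = $0.
Bidding $46,750: Noah has the top bid, wins, and pays the second-highest bid $37,000. Payoff = $20,500 − $37,000 = -$16,500.
This is the dominant-strategy logic: truthful bidding weakly beats any alternative.

Truthful: $0; alternative: -$16,500.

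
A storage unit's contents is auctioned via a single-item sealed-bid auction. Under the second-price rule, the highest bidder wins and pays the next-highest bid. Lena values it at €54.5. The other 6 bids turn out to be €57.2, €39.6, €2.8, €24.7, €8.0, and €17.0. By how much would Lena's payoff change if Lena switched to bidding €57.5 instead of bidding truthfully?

The highest competing bid is €57.2.
Bidding truthfully at €54.5: the top bid is €57.2 (a rival), so Lena loses. Payoff = €0.0.
Bidding €57.5: Lena has the top bid, wins, and pays the second-highest bid €57.2. Payoff = €54.5 − €57.2 = -€2.7.
Change = -€2.7 − €0.0 = -€2.7.
Deviating from a truthful bid can only lose payoff in a second-price auction — never gain.

Payoff change: -€2.7.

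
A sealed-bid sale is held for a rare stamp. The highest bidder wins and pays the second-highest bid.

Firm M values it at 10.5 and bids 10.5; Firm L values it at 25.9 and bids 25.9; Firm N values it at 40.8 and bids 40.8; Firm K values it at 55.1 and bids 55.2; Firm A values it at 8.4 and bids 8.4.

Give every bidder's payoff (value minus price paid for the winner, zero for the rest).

Ranking the bids: Firm K 55.2 > Firm N 40.8 > Firm L 25.9 > Firm M 10.5 > Firm A 8.4.
Firm K has the top bid and wins; the price is the second-highest bid, 40.8.
Firm K's payoff = 55.1 − 40.8 = 14.3. All other bidders lose, so their payoff is 0.

Firm M 0.0, Firm L 0.0, Firm N 0.0, Firm K 14.3, Firm A 0.0.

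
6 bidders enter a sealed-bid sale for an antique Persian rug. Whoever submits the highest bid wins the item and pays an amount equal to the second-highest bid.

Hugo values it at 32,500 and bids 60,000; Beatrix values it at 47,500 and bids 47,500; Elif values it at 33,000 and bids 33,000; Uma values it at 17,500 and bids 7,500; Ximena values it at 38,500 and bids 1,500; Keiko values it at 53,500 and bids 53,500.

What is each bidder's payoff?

Sorted high to low: Hugo 60,000 > Keiko 53,500 > Beatrix 47,500 > Elif 33,000 > Uma 7,500 > Ximena 1,500.
Hugo has the top bid and wins; the price is the second-highest bid, 53,500.
Hugo's payoff = 32,500 − 53,500 = -21,000. All other bidders lose, so their payoff is 0.

Hugo -21,000, Beatrix 0, Elif 0, Uma 0, Ximena 0, Keiko 0.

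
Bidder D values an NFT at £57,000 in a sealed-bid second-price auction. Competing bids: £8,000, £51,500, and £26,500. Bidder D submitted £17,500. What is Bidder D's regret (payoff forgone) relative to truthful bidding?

Payoff forgone: £5,500.

The highest competing bid is £51,500.
Bidding truthfully at £57,000: Bidder D has the top bid, wins, and pays the second-highest bid £51,500. Payoff = £57,000 − £51,500 = £5,500.
Bidding £17,500: the top bid is £51,500 (a rival), so Bidder D loses. Payoff = £0.
Regret = truthful payoff − actual payoff = £5,500 − £0 = £5,500.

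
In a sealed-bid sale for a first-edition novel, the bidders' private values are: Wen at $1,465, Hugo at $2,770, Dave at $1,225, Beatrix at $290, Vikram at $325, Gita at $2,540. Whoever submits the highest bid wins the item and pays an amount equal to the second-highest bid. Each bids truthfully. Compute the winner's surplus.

Ordered from highest: Hugo $2,770; Gita $2,540; Wen $1,465; Dave $1,225; Vikram $325; Beatrix $290.
Hugo wins with the top bid and pays the second-highest, $2,540.
Surplus = $2,770 − $2,540 = $230.

Winner's surplus: $230.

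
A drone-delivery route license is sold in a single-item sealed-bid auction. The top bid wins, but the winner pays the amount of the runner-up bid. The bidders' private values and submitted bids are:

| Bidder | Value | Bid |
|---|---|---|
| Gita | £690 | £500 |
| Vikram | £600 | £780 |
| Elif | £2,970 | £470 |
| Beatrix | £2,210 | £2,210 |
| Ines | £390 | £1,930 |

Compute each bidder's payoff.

Payoffs: Gita £0, Vikram £0, Elif £0, Beatrix £280, Ines £0.

Bids in descending order: Beatrix £2,210 > Ines £1,930 > Vikram £780 > Gita £500 > Elif £470.
Beatrix has the top bid and wins; the price is the second-highest bid, £1,930.
Beatrix's payoff = £2,210 − £1,930 = £280. All other bidders lose, so their payoff is 0.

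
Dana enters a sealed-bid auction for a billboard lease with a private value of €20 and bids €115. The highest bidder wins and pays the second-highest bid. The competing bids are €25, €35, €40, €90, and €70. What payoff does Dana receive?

-€70

Highest competing bid: €90.
Dana's bid €115 is the highest overall, so Dana wins and pays the second-highest bid, €90.
Payoff = value − price = €20 − €90 = -€70.
Overbidding won the item at a price above value — truthful bidding would have avoided this loss.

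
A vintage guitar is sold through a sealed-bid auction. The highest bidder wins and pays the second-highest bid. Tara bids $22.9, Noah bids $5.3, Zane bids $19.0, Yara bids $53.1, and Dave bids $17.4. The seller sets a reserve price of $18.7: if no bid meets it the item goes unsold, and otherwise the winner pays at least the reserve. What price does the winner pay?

Ordered from highest: Yara $53.1; Tara $22.9; Zane $19.0; Dave $17.4; Noah $5.3.
Yara has the highest bid, so Yara wins.
The second-highest bid is $22.9, which exceeds the reserve, so that sets the price.

Price paid: $22.9.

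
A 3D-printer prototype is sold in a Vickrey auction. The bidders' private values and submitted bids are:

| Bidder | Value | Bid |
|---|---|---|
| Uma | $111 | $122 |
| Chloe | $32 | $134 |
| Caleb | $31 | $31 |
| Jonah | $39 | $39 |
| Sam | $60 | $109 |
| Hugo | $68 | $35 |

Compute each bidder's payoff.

Uma $0, Chloe -$90, Caleb $0, Jonah $0, Sam $0, Hugo $0.

Bids in descending order: Chloe $134; Uma $122; Sam $109; Jonah $39; Hugo $35; Caleb $31.
Chloe has the top bid and wins; the price is the second-highest bid, $122.
Chloe's payoff = $32 − $122 = -$90. All other bidders lose, so their payoff is 0.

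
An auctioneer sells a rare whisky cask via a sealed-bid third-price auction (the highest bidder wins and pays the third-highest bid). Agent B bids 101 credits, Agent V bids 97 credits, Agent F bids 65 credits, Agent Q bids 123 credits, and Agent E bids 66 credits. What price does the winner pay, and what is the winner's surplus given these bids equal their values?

Price 97 credits; surplus 26 credits.

Ranking the bids: Agent Q 123 credits > Agent B 101 credits > Agent V 97 credits > Agent E 66 credits > Agent F 65 credits.
Agent Q is the highest bidder, so Agent Q wins.
Under the third-price rule, the price is the third-highest bid: 97 credits.
Surplus = 123 credits − 97 credits = 26 credits.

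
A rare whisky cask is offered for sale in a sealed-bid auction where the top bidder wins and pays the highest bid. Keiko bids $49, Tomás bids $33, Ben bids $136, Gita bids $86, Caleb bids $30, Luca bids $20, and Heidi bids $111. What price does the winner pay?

Price paid: $136.

Ranking the bids: Ben $136, then Heidi $111, then Gita $86, then Keiko $49, then Tomás $33, then Caleb $30, then Luca $20.
Ben is the highest bidder, so Ben wins.
Under the first-price rule, the price is the highest bid: $136.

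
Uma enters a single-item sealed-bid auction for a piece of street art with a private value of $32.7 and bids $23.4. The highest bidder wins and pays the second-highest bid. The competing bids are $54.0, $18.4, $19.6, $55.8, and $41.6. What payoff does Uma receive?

$0.0

Highest competing bid: $55.8.
Uma's bid $23.4 is not the highest, so Uma loses, pays nothing, and earns zero payoff.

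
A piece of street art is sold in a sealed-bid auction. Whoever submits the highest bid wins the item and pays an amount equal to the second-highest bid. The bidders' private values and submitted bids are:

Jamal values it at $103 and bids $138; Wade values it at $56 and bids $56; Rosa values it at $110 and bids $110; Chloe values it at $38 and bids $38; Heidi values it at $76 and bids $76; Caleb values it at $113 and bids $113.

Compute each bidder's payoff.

Jamal -$10, Wade $0, Rosa $0, Chloe $0, Heidi $0, Caleb $0.

Bids in descending order: Jamal $138, then Caleb $113, then Rosa $110, then Heidi $76, then Wade $56, then Chloe $38.
Jamal has the top bid and wins; the price is the second-highest bid, $113.
Jamal's payoff = $103 − $113 = -$10. All other bidders lose, so their payoff is 0.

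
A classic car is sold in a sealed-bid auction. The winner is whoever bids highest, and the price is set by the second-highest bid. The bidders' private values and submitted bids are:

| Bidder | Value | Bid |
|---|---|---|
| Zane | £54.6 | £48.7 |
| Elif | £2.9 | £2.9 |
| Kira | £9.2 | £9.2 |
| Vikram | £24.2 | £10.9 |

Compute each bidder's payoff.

Payoffs: Zane £43.7, Elif £0.0, Kira £0.0, Vikram £0.0.

Ordered from highest: Zane £48.7 > Vikram £10.9 > Kira £9.2 > Elif £2.9.
Zane has the top bid and wins; the price is the second-highest bid, £10.9.
Zane's payoff = £54.6 − £10.9 = £43.7. All other bidders lose, so their payoff is 0.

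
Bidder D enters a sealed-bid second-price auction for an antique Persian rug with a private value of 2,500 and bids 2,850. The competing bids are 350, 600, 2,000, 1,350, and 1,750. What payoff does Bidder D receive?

Highest competing bid: 2,000.
Bidder D's bid 2,850 is the highest overall, so Bidder D wins and pays the second-highest bid, 2,000.
Payoff = value − price = 2,500 − 2,000 = 500.

Bidder D's payoff: 500.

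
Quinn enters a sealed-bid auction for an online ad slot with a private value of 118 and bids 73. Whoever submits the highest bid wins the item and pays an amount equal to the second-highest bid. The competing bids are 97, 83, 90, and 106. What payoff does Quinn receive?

Payoff = 0.

Highest competing bid: 106.
Quinn's bid 73 is not the highest, so Quinn loses, pays nothing, and earns zero payoff.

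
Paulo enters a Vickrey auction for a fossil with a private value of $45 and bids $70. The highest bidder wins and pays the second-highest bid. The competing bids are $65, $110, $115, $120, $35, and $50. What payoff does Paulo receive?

$0

Highest competing bid: $120.
Paulo's bid $70 is not the highest, so Paulo loses, pays nothing, and earns zero payoff.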